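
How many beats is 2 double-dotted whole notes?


Working:
Base whole note = 4 beats
Dot 1 adds half the previous value: +2
Dot 2 adds half the previous value: +1
One double-dotted whole = 4 + 2 + 1 = 7
2 of them = 2 × 7 = 14
= 14 beats


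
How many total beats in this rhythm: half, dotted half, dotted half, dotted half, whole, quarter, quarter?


Beat values:
  half = 2 beats
  dotted half = 3 beats
  dotted half = 3 beats
  dotted half = 3 beats
  whole = 4 beats
  quarter = 1 beat
  quarter = 1 beat
Sum = 2 + 3 + 3 + 3 + 4 + 1 + 1
= 17 beats


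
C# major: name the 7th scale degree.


Solution.
Major scale pattern: W-W-H-W-W-W-H (2-2-1-2-2-2-1 semitones)
Starting from C#:
  C# + 2 semitones → D#
  D# + 2 semitones → E#
  E# + 1 semitone → F#
  F# + 2 semitones → G#
  G# + 2 semitones → A#
  A# + 2 semitones → B#
  B# + 1 semitone → C#
Scale: C# D# E# F# G# A# B#
Degree 7 = B#


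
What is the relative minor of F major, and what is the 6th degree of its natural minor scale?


Working:
The relative minor shares the major's key signature and starts on its 6th degree
6th degree = a major 6th above the tonic; a major 6th above F is D
→ relative minor of F major is D minor
D natural minor scale: D E F G A Bb C
= D minor; 6th degree = Bb


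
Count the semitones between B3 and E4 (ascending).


Let's work it out.
Absolute semitone position = octave×12 + chromatic position
B3: 3×12 + 11 = 47
E4: 4×12 + 4 = 52
Difference = 52 - 47 = 5
= 5 semitones


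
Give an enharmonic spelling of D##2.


Working:
Enharmonic notes sound the same pitch but are spelled with different letter names
D## and E name the same pitch class
= E2


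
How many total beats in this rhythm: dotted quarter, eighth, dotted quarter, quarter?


Step by step:
Beat values:
  dotted quarter = 1.5 beats
  eighth = 0.5 beats
  dotted quarter = 1.5 beats
  quarter = 1 beat
Sum = 1.5 + 0.5 + 1.5 + 1
= 4.5 beats


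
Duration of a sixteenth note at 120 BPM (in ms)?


One quarter-note beat = 60000 / BPM = 60000 / 120 ms
Sixteenth note = 1/4 × quarter note
Duration = 1/4 × 60000 / 120 = 15000 / 120
= 125.0 ms


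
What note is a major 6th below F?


Reasoning:
A 6th spans 6 letter names, so from F we land on A
A major 6th = 9 semitones below F
Spell A at that pitch: Ab
= Ab


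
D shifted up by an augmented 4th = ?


Let's work it out.
augmented 4th: 4 letter names, 6 semitones
Letter: D + 3 → G
Pitch: D + 6 semitones, spelled as a G → G#
= G#


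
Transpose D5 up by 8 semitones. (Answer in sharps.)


Solution.
D5: chromatic position 2 in octave 5 → absolute = 5×12 + 2 = 62
Transpose up 8: 62 + 8 = 70
70 = 5×12 + 10 → A# in octave 5
Result = A#5


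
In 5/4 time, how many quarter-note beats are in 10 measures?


Reasoning:
Time signature 5/4: the bottom number 4 means the quarter note gets one count
The top number 5 means 5 quarter-note beats per measure
Total = 5 × 10 measures
= 50 quarter-note beats


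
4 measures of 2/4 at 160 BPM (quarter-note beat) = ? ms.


Quarter-note beat duration = 60000 / 160 ms
Beats per measure (2/4) = 2
One measure = 2 × 60000 / 160 = 120000 / 160 ms
4 measures = 4 × 120000 / 160 = 480000 / 160
= 3000.0 ms


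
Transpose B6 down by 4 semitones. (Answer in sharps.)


Solution.
B6: chromatic position 11 in octave 6 → absolute = 6×12 + 11 = 83
Transpose down 4: 83 - 4 = 79
79 = 6×12 + 7 → G in octave 6
Result = G6


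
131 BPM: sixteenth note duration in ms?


Let's work it out.
One quarter-note beat = 60000 / BPM = 60000 / 131 ms
Sixteenth note = 1/4 × quarter note
Duration = 1/4 × 60000 / 131 = 15000 / 131
= 114.5 ms


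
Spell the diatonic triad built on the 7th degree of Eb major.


Solution.
Eb major scale: Eb F G Ab Bb C D
Diatonic triad on degree 7 stacks scale notes 7, 2, 4: D F Ab
D→F = 3 semitones; D→Ab = 6 semitones → diminished triad
= D F Ab (diminished)


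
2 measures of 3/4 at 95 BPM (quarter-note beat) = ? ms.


Let's work it out.
Quarter-note beat duration = 60000 / 95 ms
Beats per measure (3/4) = 3
One measure = 3 × 60000 / 95 = 180000 / 95 ms
2 measures = 2 × 180000 / 95 = 360000 / 95
= 3789.5 ms


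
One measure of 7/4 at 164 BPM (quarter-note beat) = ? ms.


Quarter-note beat duration = 60000 / 164 ms
Beats per measure (7/4) = 7
One measure = 7 × 60000 / 164 = 420000 / 164 ms
= 2561.0 ms


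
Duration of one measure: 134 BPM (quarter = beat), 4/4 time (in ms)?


Reasoning:
Quarter-note beat duration = 60000 / 134 ms
Beats per measure (4/4) = 4
One measure = 4 × 60000 / 134 = 240000 / 134 ms
= 1791.0 ms


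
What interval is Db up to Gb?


Step by step:
Letter names: D → G spans 4 letter names → a 4th
Semitones: Db → Gb = 5 half-steps
A 4th of 5 semitones is a perfect 4th
= perfect 4th


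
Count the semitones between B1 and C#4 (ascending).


Absolute semitone position = octave×12 + chromatic position
B1: 1×12 + 11 = 23
C#4: 4×12 + 1 = 49
Difference = 49 - 23 = 26
= 26 semitones


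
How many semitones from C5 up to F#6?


Let's work it out.
Absolute semitone position = octave×12 + chromatic position
C5: 5×12 + 0 = 60
F#6: 6×12 + 6 = 78
Difference = 78 - 60 = 18
= 18 semitones


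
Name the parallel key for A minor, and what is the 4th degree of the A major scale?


Working:
Parallel keys share the same tonic but differ in mode
A minor → parallel is A major
A major scale: A B C# D E F# G#
= A major; 4th degree = D


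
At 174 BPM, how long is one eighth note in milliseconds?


Solution.
One quarter-note beat = 60000 / BPM = 60000 / 174 ms
Eighth note = 1/2 × quarter note
Duration = 1/2 × 60000 / 174 = 30000 / 174
= 172.4 ms


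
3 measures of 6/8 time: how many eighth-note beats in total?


Solution.
Time signature 6/8: the bottom number 8 means the eighth note gets one count
The top number 6 means 6 eighth-note beats per measure
Total = 6 × 3 measures
= 18 eighth-note beats


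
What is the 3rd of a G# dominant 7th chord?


Step by step:
Dominant 7th chord = root + major 3rd + perfect 5th + minor 7th
Seventh chords stack in thirds, so the letter names are G-B-D-F
Root: G#
Major 3rd above G#: B#
Perfect 5th above G#: D#
Minor 7th above G#: F#
The 3rd = B#


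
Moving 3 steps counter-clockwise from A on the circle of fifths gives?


Working:
Each counter-clockwise step moves down a perfect 5th (= up a perfect 4th)
From A: A → D → G → C
= C


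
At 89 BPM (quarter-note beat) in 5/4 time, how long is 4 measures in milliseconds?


Let's work it out.
Quarter-note beat duration = 60000 / 89 ms
Beats per measure (5/4) = 5
One measure = 5 × 60000 / 89 = 300000 / 89 ms
4 measures = 4 × 300000 / 89 = 1200000 / 89
= 13483.1 ms


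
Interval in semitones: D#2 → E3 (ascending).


Let's work it out.
Absolute semitone position = octave×12 + chromatic position
D#2: 2×12 + 3 = 27
E3: 3×12 + 4 = 40
Difference = 40 - 27 = 13
= 13 semitones


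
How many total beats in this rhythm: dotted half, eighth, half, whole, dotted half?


Solution.
Beat values:
  dotted half = 3 beats
  eighth = 0.5 beats
  half = 2 beats
  whole = 4 beats
  dotted half = 3 beats
Sum = 3 + 0.5 + 2 + 4 + 3
= 12.5 beats


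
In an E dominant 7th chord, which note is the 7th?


Let's work it out.
Dominant 7th chord = root + major 3rd + perfect 5th + minor 7th
Seventh chords stack in thirds, so the letter names are E-G-B-D
Root: E
Major 3rd above E: G#
Perfect 5th above E: B
Minor 7th above E: D
The 7th = D


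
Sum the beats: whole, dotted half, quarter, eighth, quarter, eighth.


Beat values:
  whole = 4 beats
  dotted half = 3 beats
  quarter = 1 beat
  eighth = 0.5 beats
  quarter = 1 beat
  eighth = 0.5 beats
Sum = 4 + 3 + 1 + 0.5 + 1 + 0.5
= 10 beats


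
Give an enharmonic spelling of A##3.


Enharmonic notes sound the same pitch but are spelled with different letter names
A## and B name the same pitch class
= B3


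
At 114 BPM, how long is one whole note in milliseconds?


Solution.
One quarter-note beat = 60000 / BPM = 60000 / 114 ms
Whole note = 4 × quarter note
Duration = 4 × 60000 / 114 = 240000 / 114
= 2105.3 ms


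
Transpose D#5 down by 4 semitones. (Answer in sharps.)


Solution.
D#5: chromatic position 3 in octave 5 → absolute = 5×12 + 3 = 63
Transpose down 4: 63 - 4 = 59
59 = 4×12 + 11 → B in octave 4
Result = B4


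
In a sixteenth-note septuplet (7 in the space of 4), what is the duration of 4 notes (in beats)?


Solution.
Septuplet: 7 notes occupy the space of 4 sixteenth notes
Space = 4 × 1/4 = 1 beat
Each septuplet note = 1 / 7 = 1/7 beats
4 notes = 4 × 1/7 = 4/7
= 4/7 beats


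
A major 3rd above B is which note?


Solution.
A 3rd spans 3 letter names, so from B we land on D
A major 3rd = 4 semitones above B
Spell D at that pitch: D#
= D#


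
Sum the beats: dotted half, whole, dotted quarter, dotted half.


Reasoning:
Beat values:
  dotted half = 3 beats
  whole = 4 beats
  dotted quarter = 1.5 beats
  dotted half = 3 beats
Sum = 3 + 4 + 1.5 + 3
= 11.5 beats


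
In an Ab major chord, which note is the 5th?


Major triad = root + major 3rd (4 semitones) + perfect 5th (7 semitones)
A triad on Ab stacks thirds, so the chord tones use letter names A-C-E
Root: Ab
Major 3rd above Ab: C
Perfect 5th above Ab: Eb
The 5th = Eb


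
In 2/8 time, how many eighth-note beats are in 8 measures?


Working:
Time signature 2/8: the bottom number 8 means the eighth note gets one count
The top number 2 means 2 eighth-note beats per measure
Total = 2 × 8 measures
= 16 eighth-note beats


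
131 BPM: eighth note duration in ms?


Working:
One quarter-note beat = 60000 / BPM = 60000 / 131 ms
Eighth note = 1/2 × quarter note
Duration = 1/2 × 60000 / 131 = 30000 / 131
= 229.0 ms


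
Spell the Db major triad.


Solution.
Major triad = root + major 3rd (4 semitones) + perfect 5th (7 semitones)
A triad on Db stacks thirds, so the chord tones use letter names D-F-A
Root: Db
Major 3rd above Db: F
Perfect 5th above Db: Ab
Chord = Db F Ab


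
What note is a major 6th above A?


Reasoning:
A 6th spans 6 letter names, so from A we land on F
A major 6th = 9 semitones above A
Spell F at that pitch: F#
= F#


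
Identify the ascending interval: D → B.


Step by step:
Letter names: D → B spans 6 letter names → a 6th
Semitones: D → B = 9 half-steps
A 6th of 9 semitones is a major 6th
= major 6th


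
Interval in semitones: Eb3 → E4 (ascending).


Reasoning:
Absolute semitone position = octave×12 + chromatic position
Eb3: 3×12 + 3 = 39
E4: 4×12 + 4 = 52
Difference = 52 - 39 = 13
= 13 semitones


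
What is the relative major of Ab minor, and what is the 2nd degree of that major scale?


The relative major shares the key signature and is a minor 3rd above the minor tonic
A minor 3rd above Ab is Cb
→ relative major of Ab minor is Cb major
Cb major scale: Cb Db Eb Fb Gb Ab Bb
= Cb major; 2nd degree = Db


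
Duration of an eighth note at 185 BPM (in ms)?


Reasoning:
One quarter-note beat = 60000 / BPM = 60000 / 185 ms
Eighth note = 1/2 × quarter note
Duration = 1/2 × 60000 / 185 = 30000 / 185
= 162.2 ms


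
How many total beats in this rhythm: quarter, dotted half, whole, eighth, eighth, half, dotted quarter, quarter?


Let's work it out.
Beat values:
  quarter = 1 beat
  dotted half = 3 beats
  whole = 4 beats
  eighth = 0.5 beats
  eighth = 0.5 beats
  half = 2 beats
  dotted quarter = 1.5 beats
  quarter = 1 beat
Sum = 1 + 3 + 4 + 0.5 + 0.5 + 2 + 1.5 + 1
= 13.5 beats


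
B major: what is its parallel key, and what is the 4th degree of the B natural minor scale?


Solution.
Parallel keys share the same tonic but differ in mode
B major → parallel is B minor
B natural minor scale: B C# D E F# G A
= B minor; 4th degree = E


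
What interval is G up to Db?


Letter names: G → D spans 5 letter names → a 5th
Semitones: G → Db = 6 half-steps
A 5th of 6 semitones is a diminished 5th
= diminished 5th


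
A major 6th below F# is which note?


Let's work it out.
A 6th spans 6 letter names, so from F we land on A
A major 6th = 9 semitones below F#
Spell A at that pitch: A
= A


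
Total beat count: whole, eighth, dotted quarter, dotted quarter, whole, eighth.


Beat values:
  whole = 4 beats
  eighth = 0.5 beats
  dotted quarter = 1.5 beats
  dotted quarter = 1.5 beats
  whole = 4 beats
  eighth = 0.5 beats
Sum = 4 + 0.5 + 1.5 + 1.5 + 4 + 0.5
= 12 beats


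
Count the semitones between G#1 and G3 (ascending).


Let's work it out.
Absolute semitone position = octave×12 + chromatic position
G#1: 1×12 + 8 = 20
G3: 3×12 + 7 = 43
Difference = 43 - 20 = 23
= 23 semitones


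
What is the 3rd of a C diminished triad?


Diminished triad = root + minor 3rd (3 semitones) + diminished 5th (6 semitones)
A triad on C stacks thirds, so the chord tones use letter names C-E-G
Root: C
Minor 3rd above C: Eb
Diminished 5th above C: Gb
The 3rd = Eb


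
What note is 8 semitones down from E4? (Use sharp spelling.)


Working:
E4: chromatic position 4 in octave 4 → absolute = 4×12 + 4 = 52
Transpose down 8: 52 - 8 = 44
44 = 3×12 + 8 → G# in octave 3
Result = G#3


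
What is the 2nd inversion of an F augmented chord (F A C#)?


Root position: F A C#
2nd inversion: move root and 3rd up an octave
Bass note: C#
Notes (bottom to top) = C# F A


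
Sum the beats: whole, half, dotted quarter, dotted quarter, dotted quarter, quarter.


Beat values:
  whole = 4 beats
  half = 2 beats
  dotted quarter = 1.5 beats
  dotted quarter = 1.5 beats
  dotted quarter = 1.5 beats
  quarter = 1 beat
Sum = 4 + 2 + 1.5 + 1.5 + 1.5 + 1
= 11.5 beats


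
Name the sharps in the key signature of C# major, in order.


Let's work it out.
Sharp major keys follow the circle of fifths: C(0), G(1), D(2), A(3), E(4), B(5), F#(6), C#(7)
C# major has 7 sharps
Order of sharps: F# C# G# D# A# E# B# → first 7: F#, C#, G#, D#, A#, E#, B#
= F#, C#, G#, D#, A#, E#, B#


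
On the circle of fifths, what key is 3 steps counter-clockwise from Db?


Step by step:
Each counter-clockwise step moves down a perfect 5th (= up a perfect 4th)
From Db: Db → F#/Gb → B → E
= E


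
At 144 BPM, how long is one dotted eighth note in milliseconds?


Let's work it out.
One quarter-note beat = 60000 / BPM = 60000 / 144 ms
Dotted eighth note = 3/4 × quarter note
Duration = 3/4 × 60000 / 144 = 45000 / 144
= 312.5 ms


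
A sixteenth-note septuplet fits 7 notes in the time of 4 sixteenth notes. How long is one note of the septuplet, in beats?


Septuplet: 7 notes occupy the space of 4 sixteenth notes
Space = 4 × 1/4 = 1 beat
Each septuplet note = 1 / 7 = 1/7 beats
= 1/7 beats


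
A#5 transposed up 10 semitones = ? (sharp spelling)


Step by step:
A#5: chromatic position 10 in octave 5 → absolute = 5×12 + 10 = 70
Transpose up 10: 70 + 10 = 80
80 = 6×12 + 8 → G# in octave 6
Result = G#6


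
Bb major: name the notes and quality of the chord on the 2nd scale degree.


Bb major scale: Bb C D Eb F G A
Diatonic triad on degree 2 stacks scale notes 2, 4, 6: C Eb G
C→Eb = 3 semitones; C→G = 7 semitones → minor triad
= C Eb G (minor)


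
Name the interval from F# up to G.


Step by step:
Letter names: F → G spans 2 letter names → a 2nd
Semitones: F# → G = 1 half-step
A 2nd of 1 semitone is a minor 2nd
= minor 2nd


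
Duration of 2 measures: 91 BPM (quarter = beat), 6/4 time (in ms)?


Working:
Quarter-note beat duration = 60000 / 91 ms
Beats per measure (6/4) = 6
One measure = 6 × 60000 / 91 = 360000 / 91 ms
2 measures = 2 × 360000 / 91 = 720000 / 91
= 7912.1 ms


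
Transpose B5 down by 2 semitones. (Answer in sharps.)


B5: chromatic position 11 in octave 5 → absolute = 5×12 + 11 = 71
Transpose down 2: 71 - 2 = 69
69 = 5×12 + 9 → A in octave 5
Result = A5


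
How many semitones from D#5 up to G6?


Reasoning:
Absolute semitone position = octave×12 + chromatic position
D#5: 5×12 + 3 = 63
G6: 6×12 + 7 = 79
Difference = 79 - 63 = 16
= 16 semitones


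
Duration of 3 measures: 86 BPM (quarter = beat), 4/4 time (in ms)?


Step by step:
Quarter-note beat duration = 60000 / 86 ms
Beats per measure (4/4) = 4
One measure = 4 × 60000 / 86 = 240000 / 86 ms
3 measures = 3 × 240000 / 86 = 720000 / 86
= 8372.1 ms


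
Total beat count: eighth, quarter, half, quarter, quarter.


Solution.
Beat values:
  eighth = 0.5 beats
  quarter = 1 beat
  half = 2 beats
  quarter = 1 beat
  quarter = 1 beat
Sum = 0.5 + 1 + 2 + 1 + 1
= 5.5 beats


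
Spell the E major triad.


Major triad = root + major 3rd (4 semitones) + perfect 5th (7 semitones)
A triad on E stacks thirds, so the chord tones use letter names E-G-B
Root: E
Major 3rd above E: G#
Perfect 5th above E: B
Chord = E G# B


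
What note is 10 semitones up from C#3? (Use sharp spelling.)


Reasoning:
C#3: chromatic position 1 in octave 3 → absolute = 3×12 + 1 = 37
Transpose up 10: 37 + 10 = 47
47 = 3×12 + 11 → B in octave 3
Result = B3


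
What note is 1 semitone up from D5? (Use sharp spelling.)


Working:
D5: chromatic position 2 in octave 5 → absolute = 5×12 + 2 = 62
Transpose up 1: 62 + 1 = 63
63 = 5×12 + 3 → D# in octave 5
Result = D#5


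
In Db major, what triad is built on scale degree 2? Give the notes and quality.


Db major scale: Db Eb F Gb Ab Bb C
Diatonic triad on degree 2 stacks scale notes 2, 4, 6: Eb Gb Bb
Eb→Gb = 3 semitones; Eb→Bb = 7 semitones → minor triad
= Eb Gb Bb (minor)


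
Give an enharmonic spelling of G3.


Solution.
Enharmonic notes sound the same pitch but are spelled with different letter names
G and Abb name the same pitch class
= Abb3


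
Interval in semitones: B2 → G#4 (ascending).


Absolute semitone position = octave×12 + chromatic position
B2: 2×12 + 11 = 35
G#4: 4×12 + 8 = 56
Difference = 56 - 35 = 21
= 21 semitones


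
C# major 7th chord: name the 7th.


Let's work it out.
Major 7th chord = root + major 3rd + perfect 5th + major 7th
Seventh chords stack in thirds, so the letter names are C-E-G-B
Root: C#
Major 3rd above C#: E#
Perfect 5th above C#: G#
Major 7th above C#: B#
The 7th = B#


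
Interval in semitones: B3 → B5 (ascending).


Working:
Absolute semitone position = octave×12 + chromatic position
B3: 3×12 + 11 = 47
B5: 5×12 + 11 = 71
Difference = 71 - 47 = 24
= 24 semitones


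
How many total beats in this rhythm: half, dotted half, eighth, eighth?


Working:
Beat values:
  half = 2 beats
  dotted half = 3 beats
  eighth = 0.5 beats
  eighth = 0.5 beats
Sum = 2 + 3 + 0.5 + 0.5
= 6 beats


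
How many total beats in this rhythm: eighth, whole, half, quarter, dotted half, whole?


Beat values:
  eighth = 0.5 beats
  whole = 4 beats
  half = 2 beats
  quarter = 1 beat
  dotted half = 3 beats
  whole = 4 beats
Sum = 0.5 + 4 + 2 + 1 + 3 + 4
= 14.5 beats


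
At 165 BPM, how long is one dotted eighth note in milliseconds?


One quarter-note beat = 60000 / BPM = 60000 / 165 ms
Dotted eighth note = 3/4 × quarter note
Duration = 3/4 × 60000 / 165 = 45000 / 165
= 272.7 ms


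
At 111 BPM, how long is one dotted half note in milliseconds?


One quarter-note beat = 60000 / BPM = 60000 / 111 ms
Dotted half note = 3 × quarter note
Duration = 3 × 60000 / 111 = 180000 / 111
= 1621.6 ms


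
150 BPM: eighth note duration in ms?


Solution.
One quarter-note beat = 60000 / BPM = 60000 / 150 ms
Eighth note = 1/2 × quarter note
Duration = 1/2 × 60000 / 150 = 30000 / 150
= 200.0 ms


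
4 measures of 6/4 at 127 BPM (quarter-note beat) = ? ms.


Let's work it out.
Quarter-note beat duration = 60000 / 127 ms
Beats per measure (6/4) = 6
One measure = 6 × 60000 / 127 = 360000 / 127 ms
4 measures = 4 × 360000 / 127 = 1440000 / 127
= 11338.6 ms


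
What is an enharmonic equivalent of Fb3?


Step by step:
Enharmonic notes sound the same pitch but are spelled with different letter names
Fb and E name the same pitch class
= E3


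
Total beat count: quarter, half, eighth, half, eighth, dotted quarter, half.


Beat values:
  quarter = 1 beat
  half = 2 beats
  eighth = 0.5 beats
  half = 2 beats
  eighth = 0.5 beats
  dotted quarter = 1.5 beats
  half = 2 beats
Sum = 1 + 2 + 0.5 + 2 + 0.5 + 1.5 + 2
= 9.5 beats


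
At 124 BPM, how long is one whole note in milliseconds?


One quarter-note beat = 60000 / BPM = 60000 / 124 ms
Whole note = 4 × quarter note
Duration = 4 × 60000 / 124 = 240000 / 124
= 1935.5 ms


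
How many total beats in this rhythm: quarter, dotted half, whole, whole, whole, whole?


Step by step:
Beat values:
  quarter = 1 beat
  dotted half = 3 beats
  whole = 4 beats
  whole = 4 beats
  whole = 4 beats
  whole = 4 beats
Sum = 1 + 3 + 4 + 4 + 4 + 4
= 20 beats


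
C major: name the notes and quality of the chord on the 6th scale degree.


Solution.
C major scale: C D E F G A B
Diatonic triad on degree 6 stacks scale notes 6, 1, 3: A C E
A→C = 3 semitones; A→E = 7 semitones → minor triad
= A C E (minor)


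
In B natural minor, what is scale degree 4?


Let's work it out.
Natural minor scale pattern: W-H-W-W-H-W-W (2-1-2-2-1-2-2 semitones)
Starting from B:
  B + 2 semitones → C#
  C# + 1 semitone → D
  D + 2 semitones → E
  E + 2 semitones → F#
  F# + 1 semitone → G
  G + 2 semitones → A
  A + 2 semitones → B
Scale: B C# D E F# G A
Degree 4 = E


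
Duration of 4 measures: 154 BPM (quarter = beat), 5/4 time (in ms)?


Quarter-note beat duration = 60000 / 154 ms
Beats per measure (5/4) = 5
One measure = 5 × 60000 / 154 = 300000 / 154 ms
4 measures = 4 × 300000 / 154 = 1200000 / 154
= 7792.2 ms


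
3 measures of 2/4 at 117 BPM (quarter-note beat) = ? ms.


Step by step:
Quarter-note beat duration = 60000 / 117 ms
Beats per measure (2/4) = 2
One measure = 2 × 60000 / 117 = 120000 / 117 ms
3 measures = 3 × 120000 / 117 = 360000 / 117
= 3076.9 ms


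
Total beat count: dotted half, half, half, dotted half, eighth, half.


Working:
Beat values:
  dotted half = 3 beats
  half = 2 beats
  half = 2 beats
  dotted half = 3 beats
  eighth = 0.5 beats
  half = 2 beats
Sum = 3 + 2 + 2 + 3 + 0.5 + 2
= 12.5 beats


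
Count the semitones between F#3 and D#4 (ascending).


Solution.
Absolute semitone position = octave×12 + chromatic position
F#3: 3×12 + 6 = 42
D#4: 4×12 + 3 = 51
Difference = 51 - 42 = 9
= 9 semitones


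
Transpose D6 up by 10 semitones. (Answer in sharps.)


D6: chromatic position 2 in octave 6 → absolute = 6×12 + 2 = 74
Transpose up 10: 74 + 10 = 84
84 = 7×12 + 0 → C in octave 7
Result = C7


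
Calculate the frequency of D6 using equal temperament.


Working:
f = 440 × 2^(n/12) where n = semitones from A4
D6: 17 semitones from A4
f = 440 × 2^(17/12)
f = 1174.66 Hz


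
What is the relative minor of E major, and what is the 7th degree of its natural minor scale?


The relative minor shares the major's key signature and starts on its 6th degree
6th degree = a major 6th above the tonic; a major 6th above E is C#
→ relative minor of E major is C# minor
C# natural minor scale: C# D# E F# G# A B
= C# minor; 7th degree = B


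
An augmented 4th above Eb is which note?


A 4th spans 4 letter names, so from E we land on A
An augmented 4th = 6 semitones above Eb
Spell A at that pitch: A
= A


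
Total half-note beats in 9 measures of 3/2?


Time signature 3/2: the bottom number 2 means the half note gets one count
The top number 3 means 3 half-note beats per measure
Total = 3 × 9 measures
= 27 half-note beats


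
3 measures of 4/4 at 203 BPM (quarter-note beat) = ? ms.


Reasoning:
Quarter-note beat duration = 60000 / 203 ms
Beats per measure (4/4) = 4
One measure = 4 × 60000 / 203 = 240000 / 203 ms
3 measures = 3 × 240000 / 203 = 720000 / 203
= 3546.8 ms


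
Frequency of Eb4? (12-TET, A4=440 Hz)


f = 440 × 2^(n/12) where n = semitones from A4
Eb4: -6 semitones from A4
f = 440 × 2^(-6/12)
f = 311.13 Hz


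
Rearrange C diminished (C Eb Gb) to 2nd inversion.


Step by step:
Root position: C Eb Gb
2nd inversion: move root and 3rd up an octave
Bass note: Gb
Notes (bottom to top) = Gb C Eb


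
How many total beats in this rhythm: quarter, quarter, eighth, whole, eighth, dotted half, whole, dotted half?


Beat values:
  quarter = 1 beat
  quarter = 1 beat
  eighth = 0.5 beats
  whole = 4 beats
  eighth = 0.5 beats
  dotted half = 3 beats
  whole = 4 beats
  dotted half = 3 beats
Sum = 1 + 1 + 0.5 + 4 + 0.5 + 3 + 4 + 3
= 17 beats


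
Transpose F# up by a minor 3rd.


Solution.
minor 3rd: 3 letter names, 3 semitones
Letter: F + 2 → A
Pitch: F# + 3 semitones, spelled as an A → A
= A


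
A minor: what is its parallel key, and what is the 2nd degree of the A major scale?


Let's work it out.
Parallel keys share the same tonic but differ in mode
A minor → parallel is A major
A major scale: A B C# D E F# G#
= A major; 2nd degree = B


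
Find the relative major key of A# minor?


Reasoning:
The relative major shares the key signature and is a minor 3rd above the minor tonic
A minor 3rd above A# is C#
→ relative major of A# minor is C# major
= C# major


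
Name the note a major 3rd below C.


Step by step:
A 3rd spans 3 letter names, so from C we land on A
A major 3rd = 4 semitones below C
Spell A at that pitch: Ab
= Ab


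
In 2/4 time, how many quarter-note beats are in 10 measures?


Reasoning:
Time signature 2/4: the bottom number 4 means the quarter note gets one count
The top number 2 means 2 quarter-note beats per measure
Total = 2 × 10 measures
= 20 quarter-note beats


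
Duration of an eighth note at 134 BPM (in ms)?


Let's work it out.
One quarter-note beat = 60000 / BPM = 60000 / 134 ms
Eighth note = 1/2 × quarter note
Duration = 1/2 × 60000 / 134 = 30000 / 134
= 223.9 ms


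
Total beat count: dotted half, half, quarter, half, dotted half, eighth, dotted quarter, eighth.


Working:
Beat values:
  dotted half = 3 beats
  half = 2 beats
  quarter = 1 beat
  half = 2 beats
  dotted half = 3 beats
  eighth = 0.5 beats
  dotted quarter = 1.5 beats
  eighth = 0.5 beats
Sum = 3 + 2 + 1 + 2 + 3 + 0.5 + 1.5 + 0.5
= 13.5 beats


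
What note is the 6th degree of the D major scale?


Working:
Major scale pattern: W-W-H-W-W-W-H (2-2-1-2-2-2-1 semitones)
Starting from D:
  D + 2 semitones → E
  E + 2 semitones → F#
  F# + 1 semitone → G
  G + 2 semitones → A
  A + 2 semitones → B
  B + 2 semitones → C#
  C# + 1 semitone → D
Scale: D E F# G A B C#
Degree 6 = B


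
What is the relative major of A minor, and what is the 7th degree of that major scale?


Solution.
The relative major shares the key signature and is a minor 3rd above the minor tonic
A minor 3rd above A is C
→ relative major of A minor is C major
C major scale: C D E F G A B
= C major; 7th degree = B


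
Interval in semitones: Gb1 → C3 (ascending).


Let's work it out.
Absolute semitone position = octave×12 + chromatic position
Gb1: 1×12 + 6 = 18
C3: 3×12 + 0 = 36
Difference = 36 - 18 = 18
= 18 semitones


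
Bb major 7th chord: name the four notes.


Working:
Major 7th chord = root + major 3rd + perfect 5th + major 7th
Seventh chords stack in thirds, so the letter names are B-D-F-A
Root: Bb
Major 3rd above Bb: D
Perfect 5th above Bb: F
Major 7th above Bb: A
Chord = Bb D F A


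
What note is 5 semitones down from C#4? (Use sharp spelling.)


C#4: chromatic position 1 in octave 4 → absolute = 4×12 + 1 = 49
Transpose down 5: 49 - 5 = 44
44 = 3×12 + 8 → G# in octave 3
Result = G#3


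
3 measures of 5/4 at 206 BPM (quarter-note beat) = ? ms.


Let's work it out.
Quarter-note beat duration = 60000 / 206 ms
Beats per measure (5/4) = 5
One measure = 5 × 60000 / 206 = 300000 / 206 ms
3 measures = 3 × 300000 / 206 = 900000 / 206
= 4368.9 ms


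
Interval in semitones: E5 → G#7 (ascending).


Working:
Absolute semitone position = octave×12 + chromatic position
E5: 5×12 + 4 = 64
G#7: 7×12 + 8 = 92
Difference = 92 - 64 = 28
= 28 semitones


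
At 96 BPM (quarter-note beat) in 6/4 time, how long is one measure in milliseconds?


Reasoning:
Quarter-note beat duration = 60000 / 96 ms
Beats per measure (6/4) = 6
One measure = 6 × 60000 / 96 = 360000 / 96 ms
= 3750.0 ms


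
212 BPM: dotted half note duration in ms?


Working:
One quarter-note beat = 60000 / BPM = 60000 / 212 ms
Dotted half note = 3 × quarter note
Duration = 3 × 60000 / 212 = 180000 / 212
= 849.1 ms


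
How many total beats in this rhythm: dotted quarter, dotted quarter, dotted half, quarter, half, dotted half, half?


Reasoning:
Beat values:
  dotted quarter = 1.5 beats
  dotted quarter = 1.5 beats
  dotted half = 3 beats
  quarter = 1 beat
  half = 2 beats
  dotted half = 3 beats
  half = 2 beats
Sum = 1.5 + 1.5 + 3 + 1 + 2 + 3 + 2
= 14 beats


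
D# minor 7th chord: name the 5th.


Reasoning:
Minor 7th chord = root + minor 3rd + perfect 5th + minor 7th
Seventh chords stack in thirds, so the letter names are D-F-A-C
Root: D#
Minor 3rd above D#: F#
Perfect 5th above D#: A#
Minor 7th above D#: C#
The 5th = A#


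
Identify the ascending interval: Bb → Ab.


Solution.
Letter names: B → A spans 7 letter names → a 7th
Semitones: Bb → Ab = 10 half-steps
A 7th of 10 semitones is a minor 7th
= minor 7th


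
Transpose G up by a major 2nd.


Step by step:
major 2nd: 2 letter names, 2 semitones
Letter: G + 1 → A
Pitch: G + 2 semitones, spelled as an A → A
= A


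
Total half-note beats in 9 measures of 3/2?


Time signature 3/2: the bottom number 2 means the half note gets one count
The top number 3 means 3 half-note beats per measure
Total = 3 × 9 measures
= 27 half-note beats


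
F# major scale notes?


Major scale pattern: W-W-H-W-W-W-H (2-2-1-2-2-2-1 semitones)
Starting from F#:
  F# + 2 semitones → G#
  G# + 2 semitones → A#
  A# + 1 semitone → B
  B + 2 semitones → C#
  C# + 2 semitones → D#
  D# + 2 semitones → E#
  E# + 1 semitone → F#
Scale = F# G# A# B C# D# E#


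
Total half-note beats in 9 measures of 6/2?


Step by step:
Time signature 6/2: the bottom number 2 means the half note gets one count
The top number 6 means 6 half-note beats per measure
Total = 6 × 9 measures
= 54 half-note beats


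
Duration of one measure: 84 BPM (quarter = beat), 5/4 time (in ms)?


Working:
Quarter-note beat duration = 60000 / 84 ms
Beats per measure (5/4) = 5
One measure = 5 × 60000 / 84 = 300000 / 84 ms
= 3571.4 ms


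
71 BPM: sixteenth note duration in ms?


Solution.
One quarter-note beat = 60000 / BPM = 60000 / 71 ms
Sixteenth note = 1/4 × quarter note
Duration = 1/4 × 60000 / 71 = 15000 / 71
= 211.3 ms


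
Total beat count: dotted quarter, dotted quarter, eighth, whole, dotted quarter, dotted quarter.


Reasoning:
Beat values:
  dotted quarter = 1.5 beats
  dotted quarter = 1.5 beats
  eighth = 0.5 beats
  whole = 4 beats
  dotted quarter = 1.5 beats
  dotted quarter = 1.5 beats
Sum = 1.5 + 1.5 + 0.5 + 4 + 1.5 + 1.5
= 10.5 beats


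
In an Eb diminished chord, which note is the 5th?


Diminished triad = root + minor 3rd (3 semitones) + diminished 5th (6 semitones)
A triad on Eb stacks thirds, so the chord tones use letter names E-G-B
Root: Eb
Minor 3rd above Eb: Gb
Diminished 5th above Eb: Bbb
The 5th = Bbb


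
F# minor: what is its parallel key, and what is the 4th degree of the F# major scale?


Step by step:
Parallel keys share the same tonic but differ in mode
F# minor → parallel is F# major
F# major scale: F# G# A# B C# D# E#
= F# major; 4th degree = B


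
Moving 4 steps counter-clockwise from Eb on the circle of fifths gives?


Each counter-clockwise step moves down a perfect 5th (= up a perfect 4th)
From Eb: Eb → Ab → Db → F#/Gb → B
= B


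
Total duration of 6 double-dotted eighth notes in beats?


Step by step:
Base eighth note = 1/2 beats
Dot 1 adds half the previous value: +1/4
Dot 2 adds half the previous value: +1/8
One double-dotted eighth = 1/2 + 1/4 + 1/8 = 7/8
6 of them = 6 × 7/8 = 21/4
= 21/4 beats


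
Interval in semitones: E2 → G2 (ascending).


Absolute semitone position = octave×12 + chromatic position
E2: 2×12 + 4 = 28
G2: 2×12 + 7 = 31
Difference = 31 - 28 = 3
= 3 semitones


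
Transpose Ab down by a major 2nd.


Step by step:
major 2nd: 2 letter names, 2 semitones
Letter: A - 1 → G
Pitch: Ab - 2 semitones, spelled as a G → Gb
= Gb


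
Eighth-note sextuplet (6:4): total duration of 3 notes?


Step by step:
Sextuplet: 6 notes occupy the space of 4 eighth notes
Space = 4 × 1/2 = 2 beats
Each sextuplet note = 2 / 6 = 1/3 beats
3 notes = 3 × 1/3 = 1
= 1 beat


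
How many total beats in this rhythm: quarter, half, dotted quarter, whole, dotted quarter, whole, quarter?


Reasoning:
Beat values:
  quarter = 1 beat
  half = 2 beats
  dotted quarter = 1.5 beats
  whole = 4 beats
  dotted quarter = 1.5 beats
  whole = 4 beats
  quarter = 1 beat
Sum = 1 + 2 + 1.5 + 4 + 1.5 + 4 + 1
= 15 beats


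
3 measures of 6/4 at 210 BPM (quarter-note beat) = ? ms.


Solution.
Quarter-note beat duration = 60000 / 210 ms
Beats per measure (6/4) = 6
One measure = 6 × 60000 / 210 = 360000 / 210 ms
3 measures = 3 × 360000 / 210 = 1080000 / 210
= 5142.9 ms


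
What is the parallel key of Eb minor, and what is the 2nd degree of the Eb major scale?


Step by step:
Parallel keys share the same tonic but differ in mode
Eb minor → parallel is Eb major
Eb major scale: Eb F G Ab Bb C D
= Eb major; 2nd degree = F


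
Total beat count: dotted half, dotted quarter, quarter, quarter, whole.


Beat values:
  dotted half = 3 beats
  dotted quarter = 1.5 beats
  quarter = 1 beat
  quarter = 1 beat
  whole = 4 beats
Sum = 3 + 1.5 + 1 + 1 + 4
= 10.5 beats


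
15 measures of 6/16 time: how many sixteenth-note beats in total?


Time signature 6/16: the bottom number 16 means the sixteenth note gets one count
The top number 6 means 6 sixteenth-note beats per measure
Total = 6 × 15 measures
= 90 sixteenth-note beats


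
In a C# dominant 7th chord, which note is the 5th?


Solution.
Dominant 7th chord = root + major 3rd + perfect 5th + minor 7th
Seventh chords stack in thirds, so the letter names are C-E-G-B
Root: C#
Major 3rd above C#: E#
Perfect 5th above C#: G#
Minor 7th above C#: B
The 5th = G#


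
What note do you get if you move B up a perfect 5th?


Working:
perfect 5th: 5 letter names, 7 semitones
Letter: B + 4 → F
Pitch: B + 7 semitones, spelled as an F → F#
= F#


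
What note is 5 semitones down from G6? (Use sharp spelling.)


G6: chromatic position 7 in octave 6 → absolute = 6×12 + 7 = 79
Transpose down 5: 79 - 5 = 74
74 = 6×12 + 2 → D in octave 6
Result = D6


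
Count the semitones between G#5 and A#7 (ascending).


Let's work it out.
Absolute semitone position = octave×12 + chromatic position
G#5: 5×12 + 8 = 68
A#7: 7×12 + 10 = 94
Difference = 94 - 68 = 26
= 26 semitones


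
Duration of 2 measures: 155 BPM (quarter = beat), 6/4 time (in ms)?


Quarter-note beat duration = 60000 / 155 ms
Beats per measure (6/4) = 6
One measure = 6 × 60000 / 155 = 360000 / 155 ms
2 measures = 2 × 360000 / 155 = 720000 / 155
= 4645.2 ms


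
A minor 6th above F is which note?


A 6th spans 6 letter names, so from F we land on D
A minor 6th = 8 semitones above F
Spell D at that pitch: Db
= Db


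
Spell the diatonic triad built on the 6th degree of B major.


Step by step:
B major scale: B C# D# E F# G# A#
Diatonic triad on degree 6 stacks scale notes 6, 1, 3: G# B D#
G#→B = 3 semitones; G#→D# = 7 semitones → minor triad
= G# B D# (minor)


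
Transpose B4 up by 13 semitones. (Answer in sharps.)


Working:
B4: chromatic position 11 in octave 4 → absolute = 4×12 + 11 = 59
Transpose up 13: 59 + 13 = 72
72 = 6×12 + 0 → C in octave 6
Result = C6


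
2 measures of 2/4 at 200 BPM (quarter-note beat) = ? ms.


Step by step:
Quarter-note beat duration = 60000 / 200 ms
Beats per measure (2/4) = 2
One measure = 2 × 60000 / 200 = 120000 / 200 ms
2 measures = 2 × 120000 / 200 = 240000 / 200
= 1200.0 ms


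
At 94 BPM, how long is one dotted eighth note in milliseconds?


Step by step:
One quarter-note beat = 60000 / BPM = 60000 / 94 ms
Dotted eighth note = 3/4 × quarter note
Duration = 3/4 × 60000 / 94 = 45000 / 94
= 478.7 ms


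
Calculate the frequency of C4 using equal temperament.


Let's work it out.
f = 440 × 2^(n/12) where n = semitones from A4
C4: -9 semitones from A4
f = 440 × 2^(-9/12)
f = 261.63 Hz


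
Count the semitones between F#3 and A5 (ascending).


Step by step:
Absolute semitone position = octave×12 + chromatic position
F#3: 3×12 + 6 = 42
A5: 5×12 + 9 = 69
Difference = 69 - 42 = 27
= 27 semitones


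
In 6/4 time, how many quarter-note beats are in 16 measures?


Step by step:
Time signature 6/4: the bottom number 4 means the quarter note gets one count
The top number 6 means 6 quarter-note beats per measure
Total = 6 × 16 measures
= 96 quarter-note beats


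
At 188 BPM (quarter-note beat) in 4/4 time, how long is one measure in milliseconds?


Quarter-note beat duration = 60000 / 188 ms
Beats per measure (4/4) = 4
One measure = 4 × 60000 / 188 = 240000 / 188 ms
= 1276.6 ms


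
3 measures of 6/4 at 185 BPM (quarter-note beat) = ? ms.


Step by step:
Quarter-note beat duration = 60000 / 185 ms
Beats per measure (6/4) = 6
One measure = 6 × 60000 / 185 = 360000 / 185 ms
3 measures = 3 × 360000 / 185 = 1080000 / 185
= 5837.8 ms


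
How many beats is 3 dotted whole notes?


Working:
Base whole note = 4 beats
Dot 1 adds half the previous value: +2
One dotted whole = 4 + 2 = 6
3 of them = 3 × 6 = 18
= 18 beats


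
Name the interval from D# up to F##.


Letter names: D → F spans 3 letter names → a 3rd
Semitones: D# → F## = 4 half-steps
A 3rd of 4 semitones is a major 3rd
= major 3rd


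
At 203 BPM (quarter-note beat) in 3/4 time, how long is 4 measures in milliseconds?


Solution.
Quarter-note beat duration = 60000 / 203 ms
Beats per measure (3/4) = 3
One measure = 3 × 60000 / 203 = 180000 / 203 ms
4 measures = 4 × 180000 / 203 = 720000 / 203
= 3546.8 ms


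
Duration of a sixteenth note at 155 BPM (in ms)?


Step by step:
One quarter-note beat = 60000 / BPM = 60000 / 155 ms
Sixteenth note = 1/4 × quarter note
Duration = 1/4 × 60000 / 155 = 15000 / 155
= 96.8 ms


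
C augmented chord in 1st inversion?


Root position: C E G#
1st inversion: move root up an octave
Bass note: E
Notes (bottom to top) = E G# C


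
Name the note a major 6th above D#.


Step by step:
A 6th spans 6 letter names, so from D we land on B
A major 6th = 9 semitones above D#
Spell B at that pitch: B#
= B#


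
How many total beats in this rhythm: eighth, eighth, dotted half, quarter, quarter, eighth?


Solution.
Beat values:
  eighth = 0.5 beats
  eighth = 0.5 beats
  dotted half = 3 beats
  quarter = 1 beat
  quarter = 1 beat
  eighth = 0.5 beats
Sum = 0.5 + 0.5 + 3 + 1 + 1 + 0.5
= 6.5 beats


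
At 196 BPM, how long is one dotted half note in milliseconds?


Solution.
One quarter-note beat = 60000 / BPM = 60000 / 196 ms
Dotted half note = 3 × quarter note
Duration = 3 × 60000 / 196 = 180000 / 196
= 918.4 ms


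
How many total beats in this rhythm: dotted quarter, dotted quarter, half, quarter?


Step by step:
Beat values:
  dotted quarter = 1.5 beats
  dotted quarter = 1.5 beats
  half = 2 beats
  quarter = 1 beat
Sum = 1.5 + 1.5 + 2 + 1
= 6 beats


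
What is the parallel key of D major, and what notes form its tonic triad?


Parallel keys share the same tonic but differ in mode
D major → parallel is D minor
Tonic triad of D minor = D F A
= D minor; triad = D F A
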